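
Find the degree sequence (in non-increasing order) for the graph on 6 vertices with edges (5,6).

Step 1: Count edges incident to each vertex:
  deg(1) = 0 (neighbors: none)
  deg(2) = 0 (neighbors: none)
  deg(3) = 0 (neighbors: none)
  deg(4) = 0 (neighbors: none)
  deg(5) = 1 (neighbors: 6)
  deg(6) = 1 (neighbors: 5)

Step 2: Sort degrees in non-increasing order:
  Degrees: [0, 0, 0, 0, 1, 1] -> sorted: [1, 1, 0, 0, 0, 0]

Degree sequence: [1, 1, 0, 0, 0, 0]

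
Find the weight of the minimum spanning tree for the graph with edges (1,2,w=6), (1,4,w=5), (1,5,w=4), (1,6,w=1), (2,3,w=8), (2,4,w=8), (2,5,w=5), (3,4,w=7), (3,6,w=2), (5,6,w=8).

Apply Kruskal's algorithm (sort edges by weight, add if no cycle):

Sorted edges by weight:
  (1,6) w=1
  (3,6) w=2
  (1,5) w=4
  (1,4) w=5
  (2,5) w=5
  (1,2) w=6
  (3,4) w=7
  (2,4) w=8
  (2,3) w=8
  (5,6) w=8

Add edge (1,6) w=1 -- no cycle. Running total: 1
Add edge (3,6) w=2 -- no cycle. Running total: 3
Add edge (1,5) w=4 -- no cycle. Running total: 7
Add edge (1,4) w=5 -- no cycle. Running total: 12
Add edge (2,5) w=5 -- no cycle. Running total: 17

MST edges: (1,6,w=1), (3,6,w=2), (1,5,w=4), (1,4,w=5), (2,5,w=5)
Total MST weight: 1 + 2 + 4 + 5 + 5 = 17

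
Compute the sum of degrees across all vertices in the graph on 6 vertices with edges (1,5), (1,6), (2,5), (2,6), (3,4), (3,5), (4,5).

Step 1: Count edges incident to each vertex:
  deg(1) = 2 (neighbors: 5, 6)
  deg(2) = 2 (neighbors: 5, 6)
  deg(3) = 2 (neighbors: 4, 5)
  deg(4) = 2 (neighbors: 3, 5)
  deg(5) = 4 (neighbors: 1, 2, 3, 4)
  deg(6) = 2 (neighbors: 1, 2)

Step 2: Sum all degrees:
  2 + 2 + 2 + 2 + 4 + 2 = 14

Verification: sum of degrees = 2 * |E| = 2 * 7 = 14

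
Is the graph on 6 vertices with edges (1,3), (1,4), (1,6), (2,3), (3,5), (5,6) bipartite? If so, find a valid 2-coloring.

Step 1: Attempt 2-coloring using BFS:
  Start at vertex 1, assign color 0
  Color vertex 3 with color 1 (neighbor of 1)
  Color vertex 4 with color 1 (neighbor of 1)
  Color vertex 6 with color 1 (neighbor of 1)
  Color vertex 2 with color 0 (neighbor of 3)
  Color vertex 5 with color 0 (neighbor of 3)

Step 2: 2-coloring succeeded. No conflicts found.
  Set A (color 0): {1, 2, 5}
  Set B (color 1): {3, 4, 6}

The graph is bipartite with partition {1, 2, 5}, {3, 4, 6}.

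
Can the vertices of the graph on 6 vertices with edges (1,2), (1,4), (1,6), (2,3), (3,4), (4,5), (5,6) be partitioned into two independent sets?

Step 1: Attempt 2-coloring using BFS:
  Start at vertex 1, assign color 0
  Color vertex 2 with color 1 (neighbor of 1)
  Color vertex 4 with color 1 (neighbor of 1)
  Color vertex 6 with color 1 (neighbor of 1)
  Color vertex 3 with color 0 (neighbor of 2)
  Color vertex 5 with color 0 (neighbor of 4)

Step 2: 2-coloring succeeded. No conflicts found.
  Set A (color 0): {1, 3, 5}
  Set B (color 1): {2, 4, 6}

The graph is bipartite with partition {1, 3, 5}, {2, 4, 6}.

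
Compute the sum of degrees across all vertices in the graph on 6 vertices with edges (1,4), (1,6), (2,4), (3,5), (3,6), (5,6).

Step 1: Count edges incident to each vertex:
  deg(1) = 2 (neighbors: 4, 6)
  deg(2) = 1 (neighbors: 4)
  deg(3) = 2 (neighbors: 5, 6)
  deg(4) = 2 (neighbors: 1, 2)
  deg(5) = 2 (neighbors: 3, 6)
  deg(6) = 3 (neighbors: 1, 3, 5)

Step 2: Sum all degrees:
  2 + 1 + 2 + 2 + 2 + 3 = 12

Verification: sum of degrees = 2 * |E| = 2 * 6 = 12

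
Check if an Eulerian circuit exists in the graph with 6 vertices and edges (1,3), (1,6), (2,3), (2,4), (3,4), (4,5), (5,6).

Step 1: Find the degree of each vertex:
  deg(1) = 2
  deg(2) = 2
  deg(3) = 3
  deg(4) = 3
  deg(5) = 2
  deg(6) = 2

Step 2: Count vertices with odd degree:
  Odd-degree vertices: 3, 4 (2 total)

Step 3: Apply Euler's theorem:
  - Eulerian circuit exists iff graph is connected and all vertices have even degree
  - Eulerian path exists iff graph is connected and has 0 or 2 odd-degree vertices

Graph is connected with exactly 2 odd-degree vertices (3, 4).
Eulerian path exists (starting and ending at the odd-degree vertices), but no Eulerian circuit.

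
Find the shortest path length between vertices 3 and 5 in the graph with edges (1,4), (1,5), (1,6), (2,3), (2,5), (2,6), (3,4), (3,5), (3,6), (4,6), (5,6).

Step 1: Build adjacency list:
  1: 4, 5, 6
  2: 3, 5, 6
  3: 2, 4, 5, 6
  4: 1, 3, 6
  5: 1, 2, 3, 6
  6: 1, 2, 3, 4, 5

Step 2: BFS from vertex 3 to find shortest path to 5:
  vertex 2 reached at distance 1
  vertex 4 reached at distance 1
  vertex 5 reached at distance 1

Step 3: Shortest path: 3 -> 5
Path length: 1 edge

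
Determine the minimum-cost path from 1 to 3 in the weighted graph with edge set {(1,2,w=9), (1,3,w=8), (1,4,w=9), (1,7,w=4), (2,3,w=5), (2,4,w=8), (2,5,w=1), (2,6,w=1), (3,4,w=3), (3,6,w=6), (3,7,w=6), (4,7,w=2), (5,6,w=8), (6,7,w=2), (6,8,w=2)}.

Step 1: Build adjacency list with weights:
  1: 2(w=9), 3(w=8), 4(w=9), 7(w=4)
  2: 1(w=9), 3(w=5), 4(w=8), 5(w=1), 6(w=1)
  3: 1(w=8), 2(w=5), 4(w=3), 6(w=6), 7(w=6)
  4: 1(w=9), 2(w=8), 3(w=3), 7(w=2)
  5: 2(w=1), 6(w=8)
  6: 2(w=1), 3(w=6), 5(w=8), 7(w=2), 8(w=2)
  7: 1(w=4), 3(w=6), 4(w=2), 6(w=2)
  8: 6(w=2)

Step 2: Apply Dijkstra's algorithm from vertex 1:
  Visit vertex 1 (distance=0)
    Update dist[2] = 9
    Update dist[3] = 8
    Update dist[4] = 9
    Update dist[7] = 4
  Visit vertex 7 (distance=4)
    Update dist[4] = 6
    Update dist[6] = 6
  Visit vertex 4 (distance=6)
  Visit vertex 6 (distance=6)
    Update dist[2] = 7
    Update dist[5] = 14
    Update dist[8] = 8
  Visit vertex 2 (distance=7)
    Update dist[5] = 8
  Visit vertex 3 (distance=8)

Step 3: Shortest path: 1 -> 3
Total weight: 8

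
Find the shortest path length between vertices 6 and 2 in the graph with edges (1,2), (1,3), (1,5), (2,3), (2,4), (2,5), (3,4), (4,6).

Step 1: Build adjacency list:
  1: 2, 3, 5
  2: 1, 3, 4, 5
  3: 1, 2, 4
  4: 2, 3, 6
  5: 1, 2
  6: 4

Step 2: BFS from vertex 6 to find shortest path to 2:
  vertex 4 reached at distance 1
  vertex 2 reached at distance 2

Step 3: Shortest path: 6 -> 4 -> 2
Path length: 2 edges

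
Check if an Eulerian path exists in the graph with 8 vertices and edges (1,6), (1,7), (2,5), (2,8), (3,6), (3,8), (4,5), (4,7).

Step 1: Find the degree of each vertex:
  deg(1) = 2
  deg(2) = 2
  deg(3) = 2
  deg(4) = 2
  deg(5) = 2
  deg(6) = 2
  deg(7) = 2
  deg(8) = 2

Step 2: Count vertices with odd degree:
  All vertices have even degree (0 odd-degree vertices)

Step 3: Apply Euler's theorem:
  - Eulerian circuit exists iff graph is connected and all vertices have even degree
  - Eulerian path exists iff graph is connected and has 0 or 2 odd-degree vertices

Graph is connected with 0 odd-degree vertices.
Both Eulerian circuit and Eulerian path exist.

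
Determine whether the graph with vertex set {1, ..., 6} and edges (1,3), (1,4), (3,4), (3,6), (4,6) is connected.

Step 1: Build adjacency list from edges:
  1: 3, 4
  2: (none)
  3: 1, 4, 6
  4: 1, 3, 6
  5: (none)
  6: 3, 4

Step 2: Run BFS/DFS from vertex 1:
  Visited: {1, 3, 4, 6}
  Reached 4 of 6 vertices

Step 3: Only 4 of 6 vertices reached. Graph is disconnected.
Connected components: {1, 3, 4, 6}, {2}, {5}
Answer: No, the graph is not connected (3 components).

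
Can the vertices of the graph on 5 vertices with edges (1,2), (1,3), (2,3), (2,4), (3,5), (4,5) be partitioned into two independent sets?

Step 1: Attempt 2-coloring using BFS:
  Start at vertex 1, assign color 0
  Color vertex 2 with color 1 (neighbor of 1)
  Color vertex 3 with color 1 (neighbor of 1)

Step 2: Conflict found! Vertices 2 and 3 are adjacent but have the same color.
This means the graph contains an odd cycle.

The graph is NOT bipartite.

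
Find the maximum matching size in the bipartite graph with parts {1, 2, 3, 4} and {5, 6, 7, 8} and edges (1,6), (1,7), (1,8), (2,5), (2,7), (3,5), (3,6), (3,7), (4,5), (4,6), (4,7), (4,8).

Step 1: List the neighbors of each left vertex:
  1: 6, 7, 8
  2: 5, 7
  3: 5, 6, 7
  4: 5, 6, 7, 8

Step 2: Greedily match left vertices, then look for augmenting paths:
  Match 1 -- 6
  Match 2 -- 5
  Match 3 -- 7
  Match 4 -- 8
  No augmenting path remains.

Step 3: Verify this is maximum:
  Matching size 4 = min(|L|, |R|) = min(4, 4), which is an upper bound, so this matching is maximum.

Maximum matching: {(1,6), (2,5), (3,7), (4,8)}
Size: 4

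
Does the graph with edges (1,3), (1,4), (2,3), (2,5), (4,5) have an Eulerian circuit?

Step 1: Find the degree of each vertex:
  deg(1) = 2
  deg(2) = 2
  deg(3) = 2
  deg(4) = 2
  deg(5) = 2

Step 2: Count vertices with odd degree:
  All vertices have even degree (0 odd-degree vertices)

Step 3: Apply Euler's theorem:
  - Eulerian circuit exists iff graph is connected and all vertices have even degree
  - Eulerian path exists iff graph is connected and has 0 or 2 odd-degree vertices

Graph is connected with 0 odd-degree vertices.
Both Eulerian circuit and Eulerian path exist.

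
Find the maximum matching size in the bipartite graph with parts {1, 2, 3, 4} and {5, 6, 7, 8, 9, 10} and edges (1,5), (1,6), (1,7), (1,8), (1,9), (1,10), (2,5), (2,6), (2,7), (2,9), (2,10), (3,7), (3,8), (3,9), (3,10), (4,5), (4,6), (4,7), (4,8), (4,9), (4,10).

Step 1: List the neighbors of each left vertex:
  1: 5, 6, 7, 8, 9, 10
  2: 5, 6, 7, 9, 10
  3: 7, 8, 9, 10
  4: 5, 6, 7, 8, 9, 10

Step 2: Greedily match left vertices, then look for augmenting paths:
  Match 1 -- 5
  Match 2 -- 6
  Match 3 -- 7
  Match 4 -- 8
  No augmenting path remains.

Step 3: Verify this is maximum:
  Matching size 4 = min(|L|, |R|) = min(4, 6), which is an upper bound, so this matching is maximum.

Maximum matching: {(1,5), (2,6), (3,7), (4,8)}
Size: 4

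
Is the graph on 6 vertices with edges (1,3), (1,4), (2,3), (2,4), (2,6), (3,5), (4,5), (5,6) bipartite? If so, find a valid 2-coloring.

Step 1: Attempt 2-coloring using BFS:
  Start at vertex 1, assign color 0
  Color vertex 3 with color 1 (neighbor of 1)
  Color vertex 4 with color 1 (neighbor of 1)
  Color vertex 2 with color 0 (neighbor of 3)
  Color vertex 5 with color 0 (neighbor of 3)
  Color vertex 6 with color 1 (neighbor of 2)

Step 2: 2-coloring succeeded. No conflicts found.
  Set A (color 0): {1, 2, 5}
  Set B (color 1): {3, 4, 6}

The graph is bipartite with partition {1, 2, 5}, {3, 4, 6}.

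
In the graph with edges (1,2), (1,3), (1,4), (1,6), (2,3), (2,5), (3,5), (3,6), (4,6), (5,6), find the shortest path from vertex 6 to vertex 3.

Step 1: Build adjacency list:
  1: 2, 3, 4, 6
  2: 1, 3, 5
  3: 1, 2, 5, 6
  4: 1, 6
  5: 2, 3, 6
  6: 1, 3, 4, 5

Step 2: BFS from vertex 6 to find shortest path to 3:
  vertex 1 reached at distance 1
  vertex 3 reached at distance 1

Step 3: Shortest path: 6 -> 3
Path length: 1 edge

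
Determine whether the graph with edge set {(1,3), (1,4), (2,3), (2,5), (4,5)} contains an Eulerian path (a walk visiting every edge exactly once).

Step 1: Find the degree of each vertex:
  deg(1) = 2
  deg(2) = 2
  deg(3) = 2
  deg(4) = 2
  deg(5) = 2

Step 2: Count vertices with odd degree:
  All vertices have even degree (0 odd-degree vertices)

Step 3: Apply Euler's theorem:
  - Eulerian circuit exists iff graph is connected and all vertices have even degree
  - Eulerian path exists iff graph is connected and has 0 or 2 odd-degree vertices

Graph is connected with 0 odd-degree vertices.
Both Eulerian circuit and Eulerian path exist.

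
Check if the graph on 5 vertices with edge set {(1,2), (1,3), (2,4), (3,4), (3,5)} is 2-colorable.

Step 1: Attempt 2-coloring using BFS:
  Start at vertex 1, assign color 0
  Color vertex 2 with color 1 (neighbor of 1)
  Color vertex 3 with color 1 (neighbor of 1)
  Color vertex 4 with color 0 (neighbor of 2)
  Color vertex 5 with color 0 (neighbor of 3)

Step 2: 2-coloring succeeded. No conflicts found.
  Set A (color 0): {1, 4, 5}
  Set B (color 1): {2, 3}

The graph is bipartite with partition {1, 4, 5}, {2, 3}.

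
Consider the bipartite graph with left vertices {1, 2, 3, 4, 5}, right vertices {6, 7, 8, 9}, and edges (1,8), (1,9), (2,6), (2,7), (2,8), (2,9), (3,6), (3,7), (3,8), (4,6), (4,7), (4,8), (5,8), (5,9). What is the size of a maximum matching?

Step 1: List the neighbors of each left vertex:
  1: 8, 9
  2: 6, 7, 8, 9
  3: 6, 7, 8
  4: 6, 7, 8
  5: 8, 9

Step 2: Greedily match left vertices, then look for augmenting paths:
  Match 1 -- 8
  Match 2 -- 6
  Match 3 -- 7
  Match 5 -- 9
  No augmenting path remains.

Step 3: Verify this is maximum:
  Matching size 4 = min(|L|, |R|) = min(5, 4), which is an upper bound, so this matching is maximum.

Maximum matching: {(1,8), (2,6), (3,7), (5,9)}
Size: 4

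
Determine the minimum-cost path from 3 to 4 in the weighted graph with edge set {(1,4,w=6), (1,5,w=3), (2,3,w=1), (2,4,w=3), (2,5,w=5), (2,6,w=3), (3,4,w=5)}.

Step 1: Build adjacency list with weights:
  1: 4(w=6), 5(w=3)
  2: 3(w=1), 4(w=3), 5(w=5), 6(w=3)
  3: 2(w=1), 4(w=5)
  4: 1(w=6), 2(w=3), 3(w=5)
  5: 1(w=3), 2(w=5)
  6: 2(w=3)

Step 2: Apply Dijkstra's algorithm from vertex 3:
  Visit vertex 3 (distance=0)
    Update dist[2] = 1
    Update dist[4] = 5
  Visit vertex 2 (distance=1)
    Update dist[4] = 4
    Update dist[5] = 6
    Update dist[6] = 4
  Visit vertex 4 (distance=4)
    Update dist[1] = 10

Step 3: Shortest path: 3 -> 2 -> 4
Total weight: 1 + 3 = 4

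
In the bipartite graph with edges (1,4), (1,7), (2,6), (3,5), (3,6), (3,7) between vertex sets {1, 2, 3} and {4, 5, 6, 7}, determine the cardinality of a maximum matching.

Step 1: List the neighbors of each left vertex:
  1: 4, 7
  2: 6
  3: 5, 6, 7

Step 2: Greedily match left vertices, then look for augmenting paths:
  Match 1 -- 4
  Match 2 -- 6
  Match 3 -- 5
  No augmenting path remains.

Step 3: Verify this is maximum:
  Matching size 3 = min(|L|, |R|) = min(3, 4), which is an upper bound, so this matching is maximum.

Maximum matching: {(1,4), (2,6), (3,5)}
Size: 3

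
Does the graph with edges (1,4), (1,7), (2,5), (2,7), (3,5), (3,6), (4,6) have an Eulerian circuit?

Step 1: Find the degree of each vertex:
  deg(1) = 2
  deg(2) = 2
  deg(3) = 2
  deg(4) = 2
  deg(5) = 2
  deg(6) = 2
  deg(7) = 2

Step 2: Count vertices with odd degree:
  All vertices have even degree (0 odd-degree vertices)

Step 3: Apply Euler's theorem:
  - Eulerian circuit exists iff graph is connected and all vertices have even degree
  - Eulerian path exists iff graph is connected and has 0 or 2 odd-degree vertices

Graph is connected with 0 odd-degree vertices.
Both Eulerian circuit and Eulerian path exist.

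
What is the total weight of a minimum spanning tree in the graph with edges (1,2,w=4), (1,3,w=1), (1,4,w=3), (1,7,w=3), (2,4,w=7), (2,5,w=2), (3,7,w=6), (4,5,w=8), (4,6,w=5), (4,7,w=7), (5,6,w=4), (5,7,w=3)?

Apply Kruskal's algorithm (sort edges by weight, add if no cycle):

Sorted edges by weight:
  (1,3) w=1
  (2,5) w=2
  (1,7) w=3
  (1,4) w=3
  (5,7) w=3
  (1,2) w=4
  (5,6) w=4
  (4,6) w=5
  (3,7) w=6
  (2,4) w=7
  (4,7) w=7
  (4,5) w=8

Add edge (1,3) w=1 -- no cycle. Running total: 1
Add edge (2,5) w=2 -- no cycle. Running total: 3
Add edge (1,7) w=3 -- no cycle. Running total: 6
Add edge (1,4) w=3 -- no cycle. Running total: 9
Add edge (5,7) w=3 -- no cycle. Running total: 12
Skip edge (1,2) w=4 -- would create cycle
Add edge (5,6) w=4 -- no cycle. Running total: 16

MST edges: (1,3,w=1), (2,5,w=2), (1,7,w=3), (1,4,w=3), (5,7,w=3), (5,6,w=4)
Total MST weight: 1 + 2 + 3 + 3 + 3 + 4 = 16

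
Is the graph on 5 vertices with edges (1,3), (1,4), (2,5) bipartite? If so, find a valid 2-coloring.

Step 1: Attempt 2-coloring using BFS:
  Start at vertex 1, assign color 0
  Color vertex 3 with color 1 (neighbor of 1)
  Color vertex 4 with color 1 (neighbor of 1)
  Start new component at vertex 2, assign color 0
  Color vertex 5 with color 1 (neighbor of 2)

Step 2: 2-coloring succeeded. No conflicts found.
  Set A (color 0): {1, 2}
  Set B (color 1): {3, 4, 5}

The graph is bipartite with partition {1, 2}, {3, 4, 5}.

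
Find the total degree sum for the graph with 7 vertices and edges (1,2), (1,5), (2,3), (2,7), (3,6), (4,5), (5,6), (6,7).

Step 1: Count edges incident to each vertex:
  deg(1) = 2 (neighbors: 2, 5)
  deg(2) = 3 (neighbors: 1, 3, 7)
  deg(3) = 2 (neighbors: 2, 6)
  deg(4) = 1 (neighbors: 5)
  deg(5) = 3 (neighbors: 1, 4, 6)
  deg(6) = 3 (neighbors: 3, 5, 7)
  deg(7) = 2 (neighbors: 2, 6)

Step 2: Sum all degrees:
  2 + 3 + 2 + 1 + 3 + 3 + 2 = 16

Verification: sum of degrees = 2 * |E| = 2 * 8 = 16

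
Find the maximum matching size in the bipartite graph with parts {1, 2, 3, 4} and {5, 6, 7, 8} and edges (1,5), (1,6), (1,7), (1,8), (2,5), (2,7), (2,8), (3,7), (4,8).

Step 1: List the neighbors of each left vertex:
  1: 5, 6, 7, 8
  2: 5, 7, 8
  3: 7
  4: 8

Step 2: Greedily match left vertices, then look for augmenting paths:
  Match 1 -- 6
  Match 2 -- 5
  Match 3 -- 7
  Match 4 -- 8
  No augmenting path remains.

Step 3: Verify this is maximum:
  Matching size 4 = min(|L|, |R|) = min(4, 4), which is an upper bound, so this matching is maximum.

Maximum matching: {(1,6), (2,5), (3,7), (4,8)}
Size: 4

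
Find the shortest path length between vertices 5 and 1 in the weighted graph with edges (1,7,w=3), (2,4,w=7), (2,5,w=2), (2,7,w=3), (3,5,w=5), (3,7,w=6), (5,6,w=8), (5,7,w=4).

Step 1: Build adjacency list with weights:
  1: 7(w=3)
  2: 4(w=7), 5(w=2), 7(w=3)
  3: 5(w=5), 7(w=6)
  4: 2(w=7)
  5: 2(w=2), 3(w=5), 6(w=8), 7(w=4)
  6: 5(w=8)
  7: 1(w=3), 2(w=3), 3(w=6), 5(w=4)

Step 2: Apply Dijkstra's algorithm from vertex 5:
  Visit vertex 5 (distance=0)
    Update dist[2] = 2
    Update dist[3] = 5
    Update dist[6] = 8
    Update dist[7] = 4
  Visit vertex 2 (distance=2)
    Update dist[4] = 9
  Visit vertex 7 (distance=4)
    Update dist[1] = 7
  Visit vertex 3 (distance=5)
  Visit vertex 1 (distance=7)

Step 3: Shortest path: 5 -> 7 -> 1
Total weight: 4 + 3 = 7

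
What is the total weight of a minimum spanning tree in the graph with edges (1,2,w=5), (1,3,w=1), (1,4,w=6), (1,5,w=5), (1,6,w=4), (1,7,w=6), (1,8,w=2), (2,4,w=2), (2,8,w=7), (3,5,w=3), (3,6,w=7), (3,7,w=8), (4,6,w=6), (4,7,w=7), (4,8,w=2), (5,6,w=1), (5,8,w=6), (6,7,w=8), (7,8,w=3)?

Apply Kruskal's algorithm (sort edges by weight, add if no cycle):

Sorted edges by weight:
  (1,3) w=1
  (5,6) w=1
  (1,8) w=2
  (2,4) w=2
  (4,8) w=2
  (3,5) w=3
  (7,8) w=3
  (1,6) w=4
  (1,2) w=5
  (1,5) w=5
  (1,4) w=6
  (1,7) w=6
  (4,6) w=6
  (5,8) w=6
  (2,8) w=7
  (3,6) w=7
  (4,7) w=7
  (3,7) w=8
  (6,7) w=8

Add edge (1,3) w=1 -- no cycle. Running total: 1
Add edge (5,6) w=1 -- no cycle. Running total: 2
Add edge (1,8) w=2 -- no cycle. Running total: 4
Add edge (2,4) w=2 -- no cycle. Running total: 6
Add edge (4,8) w=2 -- no cycle. Running total: 8
Add edge (3,5) w=3 -- no cycle. Running total: 11
Add edge (7,8) w=3 -- no cycle. Running total: 14

MST edges: (1,3,w=1), (5,6,w=1), (1,8,w=2), (2,4,w=2), (4,8,w=2), (3,5,w=3), (7,8,w=3)
Total MST weight: 1 + 1 + 2 + 2 + 2 + 3 + 3 = 14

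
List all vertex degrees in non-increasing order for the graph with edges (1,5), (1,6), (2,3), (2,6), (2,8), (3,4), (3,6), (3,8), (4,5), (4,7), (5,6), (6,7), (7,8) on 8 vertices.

Step 1: Count edges incident to each vertex:
  deg(1) = 2 (neighbors: 5, 6)
  deg(2) = 3 (neighbors: 3, 6, 8)
  deg(3) = 4 (neighbors: 2, 4, 6, 8)
  deg(4) = 3 (neighbors: 3, 5, 7)
  deg(5) = 3 (neighbors: 1, 4, 6)
  deg(6) = 5 (neighbors: 1, 2, 3, 5, 7)
  deg(7) = 3 (neighbors: 4, 6, 8)
  deg(8) = 3 (neighbors: 2, 3, 7)

Step 2: Sort degrees in non-increasing order:
  Degrees: [2, 3, 4, 3, 3, 5, 3, 3] -> sorted: [5, 4, 3, 3, 3, 3, 3, 2]

Degree sequence: [5, 4, 3, 3, 3, 3, 3, 2]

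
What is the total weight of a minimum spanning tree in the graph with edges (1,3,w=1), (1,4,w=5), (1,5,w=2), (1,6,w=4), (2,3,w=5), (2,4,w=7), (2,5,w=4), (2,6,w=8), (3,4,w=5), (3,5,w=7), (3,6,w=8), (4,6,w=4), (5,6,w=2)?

Apply Kruskal's algorithm (sort edges by weight, add if no cycle):

Sorted edges by weight:
  (1,3) w=1
  (1,5) w=2
  (5,6) w=2
  (1,6) w=4
  (2,5) w=4
  (4,6) w=4
  (1,4) w=5
  (2,3) w=5
  (3,4) w=5
  (2,4) w=7
  (3,5) w=7
  (2,6) w=8
  (3,6) w=8

Add edge (1,3) w=1 -- no cycle. Running total: 1
Add edge (1,5) w=2 -- no cycle. Running total: 3
Add edge (5,6) w=2 -- no cycle. Running total: 5
Skip edge (1,6) w=4 -- would create cycle
Add edge (2,5) w=4 -- no cycle. Running total: 9
Add edge (4,6) w=4 -- no cycle. Running total: 13

MST edges: (1,3,w=1), (1,5,w=2), (5,6,w=2), (2,5,w=4), (4,6,w=4)
Total MST weight: 1 + 2 + 2 + 4 + 4 = 13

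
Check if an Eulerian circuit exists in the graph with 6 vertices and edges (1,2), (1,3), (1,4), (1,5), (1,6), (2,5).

Step 1: Find the degree of each vertex:
  deg(1) = 5
  deg(2) = 2
  deg(3) = 1
  deg(4) = 1
  deg(5) = 2
  deg(6) = 1

Step 2: Count vertices with odd degree:
  Odd-degree vertices: 1, 3, 4, 6 (4 total)

Step 3: Apply Euler's theorem:
  - Eulerian circuit exists iff graph is connected and all vertices have even degree
  - Eulerian path exists iff graph is connected and has 0 or 2 odd-degree vertices

Graph has 4 odd-degree vertices (need 0 or 2).
Neither Eulerian path nor Eulerian circuit exists.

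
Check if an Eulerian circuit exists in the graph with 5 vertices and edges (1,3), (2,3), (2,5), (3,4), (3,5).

Step 1: Find the degree of each vertex:
  deg(1) = 1
  deg(2) = 2
  deg(3) = 4
  deg(4) = 1
  deg(5) = 2

Step 2: Count vertices with odd degree:
  Odd-degree vertices: 1, 4 (2 total)

Step 3: Apply Euler's theorem:
  - Eulerian circuit exists iff graph is connected and all vertices have even degree
  - Eulerian path exists iff graph is connected and has 0 or 2 odd-degree vertices

Graph is connected with exactly 2 odd-degree vertices (1, 4).
Eulerian path exists (starting and ending at the odd-degree vertices), but no Eulerian circuit.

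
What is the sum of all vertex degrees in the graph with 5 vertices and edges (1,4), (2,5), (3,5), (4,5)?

Step 1: Count edges incident to each vertex:
  deg(1) = 1 (neighbors: 4)
  deg(2) = 1 (neighbors: 5)
  deg(3) = 1 (neighbors: 5)
  deg(4) = 2 (neighbors: 1, 5)
  deg(5) = 3 (neighbors: 2, 3, 4)

Step 2: Sum all degrees:
  1 + 1 + 1 + 2 + 3 = 8

Verification: sum of degrees = 2 * |E| = 2 * 4 = 8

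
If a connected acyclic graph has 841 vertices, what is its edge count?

A tree on n vertices always has exactly n - 1 edges.
For n = 841: edges = 841 - 1 = 840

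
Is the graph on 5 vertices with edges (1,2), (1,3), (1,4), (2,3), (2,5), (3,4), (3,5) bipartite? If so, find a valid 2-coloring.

Step 1: Attempt 2-coloring using BFS:
  Start at vertex 1, assign color 0
  Color vertex 2 with color 1 (neighbor of 1)
  Color vertex 3 with color 1 (neighbor of 1)
  Color vertex 4 with color 1 (neighbor of 1)

Step 2: Conflict found! Vertices 2 and 3 are adjacent but have the same color.
This means the graph contains an odd cycle.

The graph is NOT bipartite.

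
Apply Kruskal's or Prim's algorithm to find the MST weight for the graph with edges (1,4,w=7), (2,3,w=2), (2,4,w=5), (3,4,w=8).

Apply Kruskal's algorithm (sort edges by weight, add if no cycle):

Sorted edges by weight:
  (2,3) w=2
  (2,4) w=5
  (1,4) w=7
  (3,4) w=8

Add edge (2,3) w=2 -- no cycle. Running total: 2
Add edge (2,4) w=5 -- no cycle. Running total: 7
Add edge (1,4) w=7 -- no cycle. Running total: 14

MST edges: (2,3,w=2), (2,4,w=5), (1,4,w=7)
Total MST weight: 2 + 5 + 7 = 14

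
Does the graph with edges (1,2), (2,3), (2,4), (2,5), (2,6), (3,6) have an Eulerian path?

Step 1: Find the degree of each vertex:
  deg(1) = 1
  deg(2) = 5
  deg(3) = 2
  deg(4) = 1
  deg(5) = 1
  deg(6) = 2

Step 2: Count vertices with odd degree:
  Odd-degree vertices: 1, 2, 4, 5 (4 total)

Step 3: Apply Euler's theorem:
  - Eulerian circuit exists iff graph is connected and all vertices have even degree
  - Eulerian path exists iff graph is connected and has 0 or 2 odd-degree vertices

Graph has 4 odd-degree vertices (need 0 or 2).
Neither Eulerian path nor Eulerian circuit exists.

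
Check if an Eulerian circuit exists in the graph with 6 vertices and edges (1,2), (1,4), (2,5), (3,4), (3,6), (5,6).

Step 1: Find the degree of each vertex:
  deg(1) = 2
  deg(2) = 2
  deg(3) = 2
  deg(4) = 2
  deg(5) = 2
  deg(6) = 2

Step 2: Count vertices with odd degree:
  All vertices have even degree (0 odd-degree vertices)

Step 3: Apply Euler's theorem:
  - Eulerian circuit exists iff graph is connected and all vertices have even degree
  - Eulerian path exists iff graph is connected and has 0 or 2 odd-degree vertices

Graph is connected with 0 odd-degree vertices.
Both Eulerian circuit and Eulerian path exist.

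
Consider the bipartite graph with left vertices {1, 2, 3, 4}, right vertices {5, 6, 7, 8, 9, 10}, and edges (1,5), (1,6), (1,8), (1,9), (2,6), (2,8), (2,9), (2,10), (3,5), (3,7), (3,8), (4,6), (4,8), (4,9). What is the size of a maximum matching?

Step 1: List the neighbors of each left vertex:
  1: 5, 6, 8, 9
  2: 6, 8, 9, 10
  3: 5, 7, 8
  4: 6, 8, 9

Step 2: Greedily match left vertices, then look for augmenting paths:
  Match 1 -- 5
  Match 2 -- 6
  Match 3 -- 7
  Match 4 -- 8
  No augmenting path remains.

Step 3: Verify this is maximum:
  Matching size 4 = min(|L|, |R|) = min(4, 6), which is an upper bound, so this matching is maximum.

Maximum matching: {(1,5), (2,6), (3,7), (4,8)}
Size: 4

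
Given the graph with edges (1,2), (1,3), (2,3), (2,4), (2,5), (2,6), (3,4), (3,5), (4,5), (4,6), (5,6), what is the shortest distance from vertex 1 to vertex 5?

Step 1: Build adjacency list:
  1: 2, 3
  2: 1, 3, 4, 5, 6
  3: 1, 2, 4, 5
  4: 2, 3, 5, 6
  5: 2, 3, 4, 6
  6: 2, 4, 5

Step 2: BFS from vertex 1 to find shortest path to 5:
  vertex 2 reached at distance 1
  vertex 3 reached at distance 1
  vertex 4 reached at distance 2
  vertex 5 reached at distance 2

Step 3: Shortest path: 1 -> 2 -> 5
Path length: 2 edges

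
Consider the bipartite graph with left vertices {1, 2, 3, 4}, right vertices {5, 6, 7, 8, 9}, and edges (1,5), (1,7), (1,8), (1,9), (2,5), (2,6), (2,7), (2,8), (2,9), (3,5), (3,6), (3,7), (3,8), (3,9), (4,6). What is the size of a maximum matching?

Step 1: List the neighbors of each left vertex:
  1: 5, 7, 8, 9
  2: 5, 6, 7, 8, 9
  3: 5, 6, 7, 8, 9
  4: 6

Step 2: Greedily match left vertices, then look for augmenting paths:
  Match 1 -- 5
  Match 2 -- 8
  Match 3 -- 7
  Match 4 -- 6
  No augmenting path remains.

Step 3: Verify this is maximum:
  Matching size 4 = min(|L|, |R|) = min(4, 5), which is an upper bound, so this matching is maximum.

Maximum matching: {(1,5), (2,8), (3,7), (4,6)}
Size: 4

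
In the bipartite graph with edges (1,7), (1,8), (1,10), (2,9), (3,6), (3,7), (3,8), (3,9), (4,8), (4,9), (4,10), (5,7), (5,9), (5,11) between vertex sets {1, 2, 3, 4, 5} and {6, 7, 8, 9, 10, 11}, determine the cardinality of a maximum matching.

Step 1: List the neighbors of each left vertex:
  1: 7, 8, 10
  2: 9
  3: 6, 7, 8, 9
  4: 8, 9, 10
  5: 7, 9, 11

Step 2: Greedily match left vertices, then look for augmenting paths:
  Match 1 -- 7
  Match 2 -- 9
  Match 3 -- 6
  Match 4 -- 8
  Match 5 -- 11
  No augmenting path remains.

Step 3: Verify this is maximum:
  Matching size 5 = min(|L|, |R|) = min(5, 6), which is an upper bound, so this matching is maximum.

Maximum matching: {(1,7), (2,9), (3,6), (4,8), (5,11)}
Size: 5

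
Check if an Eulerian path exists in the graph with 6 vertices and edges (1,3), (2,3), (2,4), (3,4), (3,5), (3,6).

Step 1: Find the degree of each vertex:
  deg(1) = 1
  deg(2) = 2
  deg(3) = 5
  deg(4) = 2
  deg(5) = 1
  deg(6) = 1

Step 2: Count vertices with odd degree:
  Odd-degree vertices: 1, 3, 5, 6 (4 total)

Step 3: Apply Euler's theorem:
  - Eulerian circuit exists iff graph is connected and all vertices have even degree
  - Eulerian path exists iff graph is connected and has 0 or 2 odd-degree vertices

Graph has 4 odd-degree vertices (need 0 or 2).
Neither Eulerian path nor Eulerian circuit exists.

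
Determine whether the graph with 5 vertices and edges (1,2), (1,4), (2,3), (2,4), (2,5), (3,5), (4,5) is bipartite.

Step 1: Attempt 2-coloring using BFS:
  Start at vertex 1, assign color 0
  Color vertex 2 with color 1 (neighbor of 1)
  Color vertex 4 with color 1 (neighbor of 1)
  Color vertex 3 with color 0 (neighbor of 2)

Step 2: Conflict found! Vertices 2 and 4 are adjacent but have the same color.
This means the graph contains an odd cycle.

The graph is NOT bipartite.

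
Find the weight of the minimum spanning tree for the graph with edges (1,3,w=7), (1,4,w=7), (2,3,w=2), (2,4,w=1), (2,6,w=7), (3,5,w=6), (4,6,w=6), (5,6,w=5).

Apply Kruskal's algorithm (sort edges by weight, add if no cycle):

Sorted edges by weight:
  (2,4) w=1
  (2,3) w=2
  (5,6) w=5
  (3,5) w=6
  (4,6) w=6
  (1,4) w=7
  (1,3) w=7
  (2,6) w=7

Add edge (2,4) w=1 -- no cycle. Running total: 1
Add edge (2,3) w=2 -- no cycle. Running total: 3
Add edge (5,6) w=5 -- no cycle. Running total: 8
Add edge (3,5) w=6 -- no cycle. Running total: 14
Skip edge (4,6) w=6 -- would create cycle
Add edge (1,4) w=7 -- no cycle. Running total: 21

MST edges: (2,4,w=1), (2,3,w=2), (5,6,w=5), (3,5,w=6), (1,4,w=7)
Total MST weight: 1 + 2 + 5 + 6 + 7 = 21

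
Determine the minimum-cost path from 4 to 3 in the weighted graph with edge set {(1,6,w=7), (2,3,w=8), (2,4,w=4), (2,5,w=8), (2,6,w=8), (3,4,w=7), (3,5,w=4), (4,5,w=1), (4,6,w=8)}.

Step 1: Build adjacency list with weights:
  1: 6(w=7)
  2: 3(w=8), 4(w=4), 5(w=8), 6(w=8)
  3: 2(w=8), 4(w=7), 5(w=4)
  4: 2(w=4), 3(w=7), 5(w=1), 6(w=8)
  5: 2(w=8), 3(w=4), 4(w=1)
  6: 1(w=7), 2(w=8), 4(w=8)

Step 2: Apply Dijkstra's algorithm from vertex 4:
  Visit vertex 4 (distance=0)
    Update dist[2] = 4
    Update dist[3] = 7
    Update dist[5] = 1
    Update dist[6] = 8
  Visit vertex 5 (distance=1)
    Update dist[3] = 5
  Visit vertex 2 (distance=4)
  Visit vertex 3 (distance=5)

Step 3: Shortest path: 4 -> 5 -> 3
Total weight: 1 + 4 = 5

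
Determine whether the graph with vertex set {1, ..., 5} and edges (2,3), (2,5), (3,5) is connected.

Step 1: Build adjacency list from edges:
  1: (none)
  2: 3, 5
  3: 2, 5
  4: (none)
  5: 2, 3

Step 2: Run BFS/DFS from vertex 1:
  Visited: {1}
  Reached 1 of 5 vertices

Step 3: Only 1 of 5 vertices reached. Graph is disconnected.
Connected components: {1}, {2, 3, 5}, {4}
Answer: No, the graph is not connected (3 components).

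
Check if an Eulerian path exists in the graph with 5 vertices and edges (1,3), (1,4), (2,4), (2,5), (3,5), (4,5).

Step 1: Find the degree of each vertex:
  deg(1) = 2
  deg(2) = 2
  deg(3) = 2
  deg(4) = 3
  deg(5) = 3

Step 2: Count vertices with odd degree:
  Odd-degree vertices: 4, 5 (2 total)

Step 3: Apply Euler's theorem:
  - Eulerian circuit exists iff graph is connected and all vertices have even degree
  - Eulerian path exists iff graph is connected and has 0 or 2 odd-degree vertices

Graph is connected with exactly 2 odd-degree vertices (4, 5).
Eulerian path exists (starting and ending at the odd-degree vertices), but no Eulerian circuit.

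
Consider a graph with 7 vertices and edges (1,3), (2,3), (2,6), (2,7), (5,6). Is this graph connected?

Step 1: Build adjacency list from edges:
  1: 3
  2: 3, 6, 7
  3: 1, 2
  4: (none)
  5: 6
  6: 2, 5
  7: 2

Step 2: Run BFS/DFS from vertex 1:
  Visited: {1, 3, 2, 6, 7, 5}
  Reached 6 of 7 vertices

Step 3: Only 6 of 7 vertices reached. Graph is disconnected.
Connected components: {1, 2, 3, 5, 6, 7}, {4}
Answer: No, the graph is not connected (2 components).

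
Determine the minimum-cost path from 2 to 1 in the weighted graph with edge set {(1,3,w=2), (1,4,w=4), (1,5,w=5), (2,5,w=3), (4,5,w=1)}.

Step 1: Build adjacency list with weights:
  1: 3(w=2), 4(w=4), 5(w=5)
  2: 5(w=3)
  3: 1(w=2)
  4: 1(w=4), 5(w=1)
  5: 1(w=5), 2(w=3), 4(w=1)

Step 2: Apply Dijkstra's algorithm from vertex 2:
  Visit vertex 2 (distance=0)
    Update dist[5] = 3
  Visit vertex 5 (distance=3)
    Update dist[1] = 8
    Update dist[4] = 4
  Visit vertex 4 (distance=4)
  Visit vertex 1 (distance=8)
    Update dist[3] = 10

Step 3: Shortest path: 2 -> 5 -> 1
Total weight: 3 + 5 = 8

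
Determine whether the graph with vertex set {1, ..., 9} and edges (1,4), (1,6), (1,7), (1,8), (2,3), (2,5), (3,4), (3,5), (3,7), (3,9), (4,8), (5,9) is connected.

Step 1: Build adjacency list from edges:
  1: 4, 6, 7, 8
  2: 3, 5
  3: 2, 4, 5, 7, 9
  4: 1, 3, 8
  5: 2, 3, 9
  6: 1
  7: 1, 3
  8: 1, 4
  9: 3, 5

Step 2: Run BFS/DFS from vertex 1:
  Visited: {1, 4, 6, 7, 8, 3, 2, 5, 9}
  Reached 9 of 9 vertices

Step 3: All 9 vertices reached from vertex 1, so the graph is connected.
Answer: Yes, the graph is connected.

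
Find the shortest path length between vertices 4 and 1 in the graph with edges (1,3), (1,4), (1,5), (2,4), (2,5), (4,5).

Step 1: Build adjacency list:
  1: 3, 4, 5
  2: 4, 5
  3: 1
  4: 1, 2, 5
  5: 1, 2, 4

Step 2: BFS from vertex 4 to find shortest path to 1:
  vertex 1 reached at distance 1

Step 3: Shortest path: 4 -> 1
Path length: 1 edge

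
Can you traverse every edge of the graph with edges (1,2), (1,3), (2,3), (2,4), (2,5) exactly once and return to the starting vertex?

Step 1: Find the degree of each vertex:
  deg(1) = 2
  deg(2) = 4
  deg(3) = 2
  deg(4) = 1
  deg(5) = 1

Step 2: Count vertices with odd degree:
  Odd-degree vertices: 4, 5 (2 total)

Step 3: Apply Euler's theorem:
  - Eulerian circuit exists iff graph is connected and all vertices have even degree
  - Eulerian path exists iff graph is connected and has 0 or 2 odd-degree vertices

Graph is connected with exactly 2 odd-degree vertices (4, 5).
Eulerian path exists (starting and ending at the odd-degree vertices), but no Eulerian circuit.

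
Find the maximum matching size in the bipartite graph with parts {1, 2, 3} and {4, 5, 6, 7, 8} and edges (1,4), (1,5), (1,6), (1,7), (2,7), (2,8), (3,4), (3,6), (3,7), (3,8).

Step 1: List the neighbors of each left vertex:
  1: 4, 5, 6, 7
  2: 7, 8
  3: 4, 6, 7, 8

Step 2: Greedily match left vertices, then look for augmenting paths:
  Match 1 -- 4
  Match 2 -- 7
  Match 3 -- 6
  No augmenting path remains.

Step 3: Verify this is maximum:
  Matching size 3 = min(|L|, |R|) = min(3, 5), which is an upper bound, so this matching is maximum.

Maximum matching: {(1,4), (2,7), (3,6)}
Size: 3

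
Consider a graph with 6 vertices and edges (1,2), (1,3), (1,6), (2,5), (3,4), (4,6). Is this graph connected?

Step 1: Build adjacency list from edges:
  1: 2, 3, 6
  2: 1, 5
  3: 1, 4
  4: 3, 6
  5: 2
  6: 1, 4

Step 2: Run BFS/DFS from vertex 1:
  Visited: {1, 2, 3, 6, 5, 4}
  Reached 6 of 6 vertices

Step 3: All 6 vertices reached from vertex 1, so the graph is connected.
Answer: Yes, the graph is connected.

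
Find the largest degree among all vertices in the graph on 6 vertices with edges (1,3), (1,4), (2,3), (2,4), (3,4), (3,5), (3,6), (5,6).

Step 1: Count edges incident to each vertex:
  deg(1) = 2 (neighbors: 3, 4)
  deg(2) = 2 (neighbors: 3, 4)
  deg(3) = 5 (neighbors: 1, 2, 4, 5, 6)
  deg(4) = 3 (neighbors: 1, 2, 3)
  deg(5) = 2 (neighbors: 3, 6)
  deg(6) = 2 (neighbors: 3, 5)

Step 2: Find maximum:
  max(2, 2, 5, 3, 2, 2) = 5 (vertex 3)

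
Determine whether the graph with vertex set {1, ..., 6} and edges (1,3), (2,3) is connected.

Step 1: Build adjacency list from edges:
  1: 3
  2: 3
  3: 1, 2
  4: (none)
  5: (none)
  6: (none)

Step 2: Run BFS/DFS from vertex 1:
  Visited: {1, 3, 2}
  Reached 3 of 6 vertices

Step 3: Only 3 of 6 vertices reached. Graph is disconnected.
Connected components: {1, 2, 3}, {4}, {5}, {6}
Answer: No, the graph is not connected (4 components).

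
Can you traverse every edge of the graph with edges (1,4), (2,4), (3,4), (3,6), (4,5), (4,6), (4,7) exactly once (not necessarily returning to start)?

Step 1: Find the degree of each vertex:
  deg(1) = 1
  deg(2) = 1
  deg(3) = 2
  deg(4) = 6
  deg(5) = 1
  deg(6) = 2
  deg(7) = 1

Step 2: Count vertices with odd degree:
  Odd-degree vertices: 1, 2, 5, 7 (4 total)

Step 3: Apply Euler's theorem:
  - Eulerian circuit exists iff graph is connected and all vertices have even degree
  - Eulerian path exists iff graph is connected and has 0 or 2 odd-degree vertices

Graph has 4 odd-degree vertices (need 0 or 2).
Neither Eulerian path nor Eulerian circuit exists.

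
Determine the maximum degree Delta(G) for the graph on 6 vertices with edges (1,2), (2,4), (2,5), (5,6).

Step 1: Count edges incident to each vertex:
  deg(1) = 1 (neighbors: 2)
  deg(2) = 3 (neighbors: 1, 4, 5)
  deg(3) = 0 (neighbors: none)
  deg(4) = 1 (neighbors: 2)
  deg(5) = 2 (neighbors: 2, 6)
  deg(6) = 1 (neighbors: 5)

Step 2: Find maximum:
  max(1, 3, 0, 1, 2, 1) = 3 (vertex 2)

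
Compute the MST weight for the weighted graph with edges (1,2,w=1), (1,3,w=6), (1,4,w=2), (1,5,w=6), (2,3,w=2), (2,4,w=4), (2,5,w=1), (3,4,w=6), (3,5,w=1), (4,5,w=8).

Apply Kruskal's algorithm (sort edges by weight, add if no cycle):

Sorted edges by weight:
  (1,2) w=1
  (2,5) w=1
  (3,5) w=1
  (1,4) w=2
  (2,3) w=2
  (2,4) w=4
  (1,3) w=6
  (1,5) w=6
  (3,4) w=6
  (4,5) w=8

Add edge (1,2) w=1 -- no cycle. Running total: 1
Add edge (2,5) w=1 -- no cycle. Running total: 2
Add edge (3,5) w=1 -- no cycle. Running total: 3
Add edge (1,4) w=2 -- no cycle. Running total: 5

MST edges: (1,2,w=1), (2,5,w=1), (3,5,w=1), (1,4,w=2)
Total MST weight: 1 + 1 + 1 + 2 = 5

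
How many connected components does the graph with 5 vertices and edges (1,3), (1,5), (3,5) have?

Step 1: Build adjacency list from edges:
  1: 3, 5
  2: (none)
  3: 1, 5
  4: (none)
  5: 1, 3

Step 2: Run BFS/DFS from vertex 1:
  Visited: {1, 3, 5}
  Reached 3 of 5 vertices

Step 3: Only 3 of 5 vertices reached. Graph is disconnected.
Connected components: {1, 3, 5}, {2}, {4}
Number of connected components: 3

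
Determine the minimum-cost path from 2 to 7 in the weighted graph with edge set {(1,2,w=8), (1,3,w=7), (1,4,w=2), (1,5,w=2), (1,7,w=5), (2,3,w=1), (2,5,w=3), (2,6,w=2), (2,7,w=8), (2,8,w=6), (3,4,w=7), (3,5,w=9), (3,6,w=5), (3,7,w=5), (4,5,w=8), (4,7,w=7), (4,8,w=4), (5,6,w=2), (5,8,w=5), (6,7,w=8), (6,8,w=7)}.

Step 1: Build adjacency list with weights:
  1: 2(w=8), 3(w=7), 4(w=2), 5(w=2), 7(w=5)
  2: 1(w=8), 3(w=1), 5(w=3), 6(w=2), 7(w=8), 8(w=6)
  3: 1(w=7), 2(w=1), 4(w=7), 5(w=9), 6(w=5), 7(w=5)
  4: 1(w=2), 3(w=7), 5(w=8), 7(w=7), 8(w=4)
  5: 1(w=2), 2(w=3), 3(w=9), 4(w=8), 6(w=2), 8(w=5)
  6: 2(w=2), 3(w=5), 5(w=2), 7(w=8), 8(w=7)
  7: 1(w=5), 2(w=8), 3(w=5), 4(w=7), 6(w=8)
  8: 2(w=6), 4(w=4), 5(w=5), 6(w=7)

Step 2: Apply Dijkstra's algorithm from vertex 2:
  Visit vertex 2 (distance=0)
    Update dist[1] = 8
    Update dist[3] = 1
    Update dist[5] = 3
    Update dist[6] = 2
    Update dist[7] = 8
    Update dist[8] = 6
  Visit vertex 3 (distance=1)
    Update dist[4] = 8
    Update dist[7] = 6
  Visit vertex 6 (distance=2)
  Visit vertex 5 (distance=3)
    Update dist[1] = 5
  Visit vertex 1 (distance=5)
    Update dist[4] = 7
  Visit vertex 7 (distance=6)

Step 3: Shortest path: 2 -> 3 -> 7
Total weight: 1 + 5 = 6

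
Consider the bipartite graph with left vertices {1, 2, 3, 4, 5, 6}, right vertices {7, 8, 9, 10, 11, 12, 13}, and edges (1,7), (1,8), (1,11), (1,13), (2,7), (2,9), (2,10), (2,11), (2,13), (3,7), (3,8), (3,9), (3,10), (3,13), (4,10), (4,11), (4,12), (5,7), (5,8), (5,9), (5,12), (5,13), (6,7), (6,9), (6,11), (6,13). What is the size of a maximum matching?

Step 1: List the neighbors of each left vertex:
  1: 7, 8, 11, 13
  2: 7, 9, 10, 11, 13
  3: 7, 8, 9, 10, 13
  4: 10, 11, 12
  5: 7, 8, 9, 12, 13
  6: 7, 9, 11, 13

Step 2: Greedily match left vertices, then look for augmenting paths:
  Match 1 -- 7
  Match 2 -- 9
  Match 3 -- 8
  Match 4 -- 10
  Match 5 -- 12
  Match 6 -- 11
  No augmenting path remains.

Step 3: Verify this is maximum:
  Matching size 6 = min(|L|, |R|) = min(6, 7), which is an upper bound, so this matching is maximum.

Maximum matching: {(1,7), (2,9), (3,8), (4,10), (5,12), (6,11)}
Size: 6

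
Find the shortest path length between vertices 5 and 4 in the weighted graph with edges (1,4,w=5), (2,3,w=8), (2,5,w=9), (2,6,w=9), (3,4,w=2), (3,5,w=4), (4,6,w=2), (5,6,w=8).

Step 1: Build adjacency list with weights:
  1: 4(w=5)
  2: 3(w=8), 5(w=9), 6(w=9)
  3: 2(w=8), 4(w=2), 5(w=4)
  4: 1(w=5), 3(w=2), 6(w=2)
  5: 2(w=9), 3(w=4), 6(w=8)
  6: 2(w=9), 4(w=2), 5(w=8)

Step 2: Apply Dijkstra's algorithm from vertex 5:
  Visit vertex 5 (distance=0)
    Update dist[2] = 9
    Update dist[3] = 4
    Update dist[6] = 8
  Visit vertex 3 (distance=4)
    Update dist[4] = 6
  Visit vertex 4 (distance=6)
    Update dist[1] = 11

Step 3: Shortest path: 5 -> 3 -> 4
Total weight: 4 + 2 = 6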